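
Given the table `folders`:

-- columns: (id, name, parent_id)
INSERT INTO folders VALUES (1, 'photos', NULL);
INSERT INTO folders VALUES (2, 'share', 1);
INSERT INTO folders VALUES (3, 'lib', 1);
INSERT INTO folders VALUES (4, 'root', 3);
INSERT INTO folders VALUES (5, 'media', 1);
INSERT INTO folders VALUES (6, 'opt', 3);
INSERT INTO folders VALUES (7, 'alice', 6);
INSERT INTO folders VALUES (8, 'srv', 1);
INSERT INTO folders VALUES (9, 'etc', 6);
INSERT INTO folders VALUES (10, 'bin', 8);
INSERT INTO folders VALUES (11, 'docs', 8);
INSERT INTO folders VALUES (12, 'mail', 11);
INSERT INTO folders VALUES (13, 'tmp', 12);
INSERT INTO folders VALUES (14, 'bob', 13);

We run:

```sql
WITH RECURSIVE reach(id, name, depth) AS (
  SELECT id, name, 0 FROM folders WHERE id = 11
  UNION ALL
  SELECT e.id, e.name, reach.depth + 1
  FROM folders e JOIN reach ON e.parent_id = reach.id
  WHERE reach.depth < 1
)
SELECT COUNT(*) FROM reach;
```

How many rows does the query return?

2

Base: id=11 (docs) at depth 0.
Iteration 1: rows with parent_id in {11} -> mail (id 12, depth 1).
Iteration 2: depth < 1 fails for all current rows; recursion stops.
Total rows emitted: 2.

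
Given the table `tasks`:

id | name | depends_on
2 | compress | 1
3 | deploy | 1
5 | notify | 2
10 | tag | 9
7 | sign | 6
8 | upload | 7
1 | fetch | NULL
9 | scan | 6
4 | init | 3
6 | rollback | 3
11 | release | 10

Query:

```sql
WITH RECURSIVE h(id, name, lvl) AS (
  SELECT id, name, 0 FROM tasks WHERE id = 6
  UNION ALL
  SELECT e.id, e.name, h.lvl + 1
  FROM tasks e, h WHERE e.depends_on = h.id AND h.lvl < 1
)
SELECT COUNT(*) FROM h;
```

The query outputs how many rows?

3

Base: id=6 (rollback) at lvl 0.
Iteration 1: rows with depends_on in {6} -> sign (id 7, lvl 1), scan (id 9, lvl 1).
Iteration 2: lvl < 1 fails for all current rows; recursion stops.
Total rows emitted: 3.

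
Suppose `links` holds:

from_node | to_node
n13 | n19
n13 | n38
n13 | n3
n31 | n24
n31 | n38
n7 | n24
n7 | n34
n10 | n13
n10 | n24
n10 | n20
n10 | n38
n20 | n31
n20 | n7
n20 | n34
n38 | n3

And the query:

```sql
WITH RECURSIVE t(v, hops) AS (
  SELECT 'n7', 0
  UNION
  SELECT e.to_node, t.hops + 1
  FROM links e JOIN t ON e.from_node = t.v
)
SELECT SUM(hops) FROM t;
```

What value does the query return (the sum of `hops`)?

Base: (n7, hops=0).
Iteration 1: edges from {n7} -> (n24, hops=1), (n34, hops=1).
Iteration 2: no outgoing edges from {n24,n34}; recursion stops.
SUM(hops) = 0 + 1 + 1 = 2.

2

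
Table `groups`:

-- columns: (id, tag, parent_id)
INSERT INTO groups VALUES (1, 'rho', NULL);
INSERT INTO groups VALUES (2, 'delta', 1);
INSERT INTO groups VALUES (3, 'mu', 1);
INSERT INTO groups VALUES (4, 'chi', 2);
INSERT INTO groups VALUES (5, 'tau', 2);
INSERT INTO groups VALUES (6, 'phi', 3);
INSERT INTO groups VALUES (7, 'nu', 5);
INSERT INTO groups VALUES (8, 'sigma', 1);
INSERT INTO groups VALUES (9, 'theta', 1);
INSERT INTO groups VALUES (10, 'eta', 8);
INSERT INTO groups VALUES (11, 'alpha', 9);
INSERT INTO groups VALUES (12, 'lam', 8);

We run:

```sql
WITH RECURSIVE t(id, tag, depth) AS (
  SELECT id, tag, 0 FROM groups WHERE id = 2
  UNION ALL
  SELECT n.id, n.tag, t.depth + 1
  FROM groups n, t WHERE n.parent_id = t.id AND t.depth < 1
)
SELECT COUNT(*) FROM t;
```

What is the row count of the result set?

3

Base: id=2 (delta) at depth 0.
Iteration 1: rows with parent_id in {2} -> chi (id 4, depth 1), tau (id 5, depth 1).
Iteration 2: depth < 1 fails for all current rows; recursion stops.
Total rows emitted: 3.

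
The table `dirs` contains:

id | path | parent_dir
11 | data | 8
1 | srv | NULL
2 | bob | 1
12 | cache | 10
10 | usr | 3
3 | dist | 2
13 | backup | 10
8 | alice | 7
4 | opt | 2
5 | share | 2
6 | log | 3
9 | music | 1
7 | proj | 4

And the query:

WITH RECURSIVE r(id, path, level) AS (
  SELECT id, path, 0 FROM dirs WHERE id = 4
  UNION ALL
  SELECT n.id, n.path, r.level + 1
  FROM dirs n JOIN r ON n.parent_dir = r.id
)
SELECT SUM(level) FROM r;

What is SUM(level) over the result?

6

Base: id=4 (opt) at level 0.
Iteration 1: rows with parent_dir in {4} -> proj (id 7, level 1).
Iteration 2: rows with parent_dir in {7} -> alice (id 8, level 2).
Iteration 3: rows with parent_dir in {8} -> data (id 11, level 3).
Iteration 4: no rows with parent_dir in {11}; recursion stops.
SUM(level) = 0 + 1 + 2 + 3 = 6.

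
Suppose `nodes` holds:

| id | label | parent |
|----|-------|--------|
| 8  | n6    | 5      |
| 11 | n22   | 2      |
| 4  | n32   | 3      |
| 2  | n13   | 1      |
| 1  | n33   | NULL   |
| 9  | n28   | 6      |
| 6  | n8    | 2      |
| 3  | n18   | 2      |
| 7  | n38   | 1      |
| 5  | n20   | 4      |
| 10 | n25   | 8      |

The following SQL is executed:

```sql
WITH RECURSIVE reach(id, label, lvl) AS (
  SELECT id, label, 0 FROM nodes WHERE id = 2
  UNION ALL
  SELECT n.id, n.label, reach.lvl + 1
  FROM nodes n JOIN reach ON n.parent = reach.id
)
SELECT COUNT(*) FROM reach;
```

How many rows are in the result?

Base: id=2 (n13) at lvl 0.
Iteration 1: rows with parent in {2} -> n18 (id 3, lvl 1), n8 (id 6, lvl 1), n22 (id 11, lvl 1).
Iteration 2: rows with parent in {3,6,11} -> n32 (id 4, lvl 2), n28 (id 9, lvl 2).
Iteration 3: rows with parent in {4,9} -> n20 (id 5, lvl 3).
Iteration 4: rows with parent in {5} -> n6 (id 8, lvl 4).
Iteration 5: rows with parent in {8} -> n25 (id 10, lvl 5).
Iteration 6: no rows with parent in {10}; recursion stops.
Total rows emitted: 9.

9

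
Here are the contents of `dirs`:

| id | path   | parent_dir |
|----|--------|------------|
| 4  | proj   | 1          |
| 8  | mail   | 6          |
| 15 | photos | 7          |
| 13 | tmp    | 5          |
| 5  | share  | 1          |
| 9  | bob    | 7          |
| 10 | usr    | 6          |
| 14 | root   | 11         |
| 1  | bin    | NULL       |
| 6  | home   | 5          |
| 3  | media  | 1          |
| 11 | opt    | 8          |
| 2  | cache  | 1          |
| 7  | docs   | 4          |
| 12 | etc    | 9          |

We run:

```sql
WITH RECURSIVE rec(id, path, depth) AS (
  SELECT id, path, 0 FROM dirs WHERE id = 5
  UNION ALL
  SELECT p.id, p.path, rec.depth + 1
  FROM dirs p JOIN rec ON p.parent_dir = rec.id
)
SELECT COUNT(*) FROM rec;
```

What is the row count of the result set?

Base: id=5 (share) at depth 0.
Iteration 1: rows with parent_dir in {5} -> home (id 6, depth 1), tmp (id 13, depth 1).
Iteration 2: rows with parent_dir in {6,13} -> mail (id 8, depth 2), usr (id 10, depth 2).
Iteration 3: rows with parent_dir in {8,10} -> opt (id 11, depth 3).
Iteration 4: rows with parent_dir in {11} -> root (id 14, depth 4).
Iteration 5: no rows with parent_dir in {14}; recursion stops.
Total rows emitted: 7.

7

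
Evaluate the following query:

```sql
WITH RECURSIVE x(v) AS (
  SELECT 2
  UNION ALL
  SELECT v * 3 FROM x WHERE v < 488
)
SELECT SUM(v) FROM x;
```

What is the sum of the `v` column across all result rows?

Base: v=2.
Iteration 1: 2 < 488 holds -> v = 2 * 3 = 6.
Iteration 2: 6 < 488 holds -> v = 6 * 3 = 18.
Iteration 3: 18 < 488 holds -> v = 18 * 3 = 54.
Iteration 4: 54 < 488 holds -> v = 54 * 3 = 162.
Iteration 5: 162 < 488 holds -> v = 162 * 3 = 486.
Iteration 6: 486 < 488 holds -> v = 486 * 3 = 1458.
Iteration 7: 1458 < 488 fails; recursion stops.
SUM(v) = 2 + 6 + 18 + 54 + 162 + 486 + 1458 = 2186.

2186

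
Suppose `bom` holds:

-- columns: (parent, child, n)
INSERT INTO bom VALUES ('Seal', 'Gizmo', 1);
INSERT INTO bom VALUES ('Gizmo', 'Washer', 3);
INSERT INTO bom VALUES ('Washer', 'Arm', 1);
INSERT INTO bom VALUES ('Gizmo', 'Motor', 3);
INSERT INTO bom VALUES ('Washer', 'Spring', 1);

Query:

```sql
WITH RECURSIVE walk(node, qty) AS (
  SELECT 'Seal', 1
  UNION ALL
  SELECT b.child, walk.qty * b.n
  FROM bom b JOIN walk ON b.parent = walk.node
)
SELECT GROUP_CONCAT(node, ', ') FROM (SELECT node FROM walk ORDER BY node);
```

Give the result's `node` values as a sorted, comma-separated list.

Base: (Seal, qty=1).
Iteration 1: components of {Seal} -> Gizmo = 1*1 = 1.
Iteration 2: components of {Gizmo} -> Motor = 1*3 = 3, Washer = 1*3 = 3.
Iteration 3: components of {Motor,Washer} -> Arm = 3*1 = 3, Spring = 3*1 = 3.
Iteration 4: no further components; recursion stops.

Arm, Gizmo, Motor, Seal, Spring, Washer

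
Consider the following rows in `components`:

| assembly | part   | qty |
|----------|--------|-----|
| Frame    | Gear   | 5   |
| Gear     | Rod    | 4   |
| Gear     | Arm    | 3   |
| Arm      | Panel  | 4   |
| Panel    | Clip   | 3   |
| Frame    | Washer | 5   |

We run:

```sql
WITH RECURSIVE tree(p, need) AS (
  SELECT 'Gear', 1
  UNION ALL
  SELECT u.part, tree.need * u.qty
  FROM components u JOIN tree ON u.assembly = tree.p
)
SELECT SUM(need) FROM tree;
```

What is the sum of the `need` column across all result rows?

Base: (Gear, need=1).
Iteration 1: components of {Gear} -> Arm = 1*3 = 3, Rod = 1*4 = 4.
Iteration 2: components of {Arm,Rod} -> Panel = 3*4 = 12.
Iteration 3: components of {Panel} -> Clip = 12*3 = 36.
Iteration 4: no further components; recursion stops.
SUM(need) = 1 + 4 + 3 + 12 + 36 = 56.

56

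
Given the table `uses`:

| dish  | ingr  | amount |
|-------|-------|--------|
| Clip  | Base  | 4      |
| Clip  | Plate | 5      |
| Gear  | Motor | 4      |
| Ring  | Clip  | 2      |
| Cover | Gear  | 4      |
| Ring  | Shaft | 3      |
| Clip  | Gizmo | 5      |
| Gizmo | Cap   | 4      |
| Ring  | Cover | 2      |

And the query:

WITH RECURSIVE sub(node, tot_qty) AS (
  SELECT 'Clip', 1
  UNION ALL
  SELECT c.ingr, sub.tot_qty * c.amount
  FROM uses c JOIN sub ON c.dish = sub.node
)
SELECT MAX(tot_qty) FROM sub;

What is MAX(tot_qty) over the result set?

Base: (Clip, tot_qty=1).
Iteration 1: components of {Clip} -> Base = 1*4 = 4, Gizmo = 1*5 = 5, Plate = 1*5 = 5.
Iteration 2: components of {Base,Gizmo,Plate} -> Cap = 5*4 = 20.
Iteration 3: no further components; recursion stops.
tot_qty values: 1, 4, 5, 5, 20; the maximum is 20.

20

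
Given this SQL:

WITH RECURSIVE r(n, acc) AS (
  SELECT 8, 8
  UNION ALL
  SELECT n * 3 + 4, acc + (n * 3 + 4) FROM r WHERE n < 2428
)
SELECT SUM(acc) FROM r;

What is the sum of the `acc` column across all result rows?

5388

Base: n=8, acc=8.
Iteration 1: 8 < 2428 holds -> n = 8 * 3 + 4 = 28, acc = 8 + 28 = 36.
Iteration 2: 28 < 2428 holds -> n = 28 * 3 + 4 = 88, acc = 36 + 88 = 124.
Iteration 3: 88 < 2428 holds -> n = 88 * 3 + 4 = 268, acc = 124 + 268 = 392.
Iteration 4: 268 < 2428 holds -> n = 268 * 3 + 4 = 808, acc = 392 + 808 = 1200.
Iteration 5: 808 < 2428 holds -> n = 808 * 3 + 4 = 2428, acc = 1200 + 2428 = 3628.
Iteration 6: 2428 < 2428 fails; recursion stops.
SUM(acc) = 8 + 36 + 124 + 392 + 1200 + 3628 = 5388.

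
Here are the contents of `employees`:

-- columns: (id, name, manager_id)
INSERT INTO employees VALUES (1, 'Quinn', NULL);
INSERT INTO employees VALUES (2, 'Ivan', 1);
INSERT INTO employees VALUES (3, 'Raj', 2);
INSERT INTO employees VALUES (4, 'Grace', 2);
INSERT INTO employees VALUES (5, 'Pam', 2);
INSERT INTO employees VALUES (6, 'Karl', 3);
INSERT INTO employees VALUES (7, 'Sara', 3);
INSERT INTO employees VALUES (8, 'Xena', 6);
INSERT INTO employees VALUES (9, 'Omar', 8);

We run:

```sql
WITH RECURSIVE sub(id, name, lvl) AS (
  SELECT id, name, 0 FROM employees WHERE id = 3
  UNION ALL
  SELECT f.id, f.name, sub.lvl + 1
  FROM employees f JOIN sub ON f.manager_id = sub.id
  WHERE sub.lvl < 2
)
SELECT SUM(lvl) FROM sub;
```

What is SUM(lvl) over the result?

Base: id=3 (Raj) at lvl 0.
Iteration 1: rows with manager_id in {3} -> Karl (id 6, lvl 1), Sara (id 7, lvl 1).
Iteration 2: rows with manager_id in {6,7} -> Xena (id 8, lvl 2).
Iteration 3: lvl < 2 fails for all current rows; recursion stops.
SUM(lvl) = 0 + 1 + 1 + 2 = 4.

4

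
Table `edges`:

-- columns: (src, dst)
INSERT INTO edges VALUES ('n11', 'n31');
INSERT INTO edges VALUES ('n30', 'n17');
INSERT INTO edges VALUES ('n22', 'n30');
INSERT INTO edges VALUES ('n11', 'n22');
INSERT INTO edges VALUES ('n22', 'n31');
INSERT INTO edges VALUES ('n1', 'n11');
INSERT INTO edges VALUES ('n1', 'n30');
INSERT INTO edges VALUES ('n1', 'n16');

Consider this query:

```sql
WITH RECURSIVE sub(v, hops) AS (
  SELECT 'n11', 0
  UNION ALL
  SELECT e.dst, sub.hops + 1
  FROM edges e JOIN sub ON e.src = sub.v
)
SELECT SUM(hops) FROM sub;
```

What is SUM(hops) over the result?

9

Base: (n11, hops=0).
Iteration 1: edges from {n11} -> (n22, hops=1), (n31, hops=1).
Iteration 2: edges from {n22,n31} -> (n30, hops=2), (n31, hops=2).
Iteration 3: edges from {n30,n31} -> (n17, hops=3).
Iteration 4: no outgoing edges from {n17}; recursion stops.
SUM(hops) = 0 + 1 + 1 + 2 + 2 + 3 = 9.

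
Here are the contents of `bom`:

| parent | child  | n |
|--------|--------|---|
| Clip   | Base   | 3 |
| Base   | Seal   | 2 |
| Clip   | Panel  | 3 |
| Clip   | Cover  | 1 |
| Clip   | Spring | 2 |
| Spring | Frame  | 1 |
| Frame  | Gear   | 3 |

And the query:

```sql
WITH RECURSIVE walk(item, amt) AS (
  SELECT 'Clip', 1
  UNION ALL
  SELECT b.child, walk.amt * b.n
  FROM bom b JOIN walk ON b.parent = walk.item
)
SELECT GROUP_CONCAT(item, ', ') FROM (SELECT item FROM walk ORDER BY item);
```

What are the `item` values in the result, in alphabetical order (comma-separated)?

Base, Clip, Cover, Frame, Gear, Panel, Seal, Spring

Base: (Clip, amt=1).
Iteration 1: components of {Clip} -> Base = 1*3 = 3, Cover = 1*1 = 1, Panel = 1*3 = 3, Spring = 1*2 = 2.
Iteration 2: components of {Base,Cover,Panel,Spring} -> Frame = 2*1 = 2, Seal = 3*2 = 6.
Iteration 3: components of {Frame,Seal} -> Gear = 2*3 = 6.
Iteration 4: no further components; recursion stops.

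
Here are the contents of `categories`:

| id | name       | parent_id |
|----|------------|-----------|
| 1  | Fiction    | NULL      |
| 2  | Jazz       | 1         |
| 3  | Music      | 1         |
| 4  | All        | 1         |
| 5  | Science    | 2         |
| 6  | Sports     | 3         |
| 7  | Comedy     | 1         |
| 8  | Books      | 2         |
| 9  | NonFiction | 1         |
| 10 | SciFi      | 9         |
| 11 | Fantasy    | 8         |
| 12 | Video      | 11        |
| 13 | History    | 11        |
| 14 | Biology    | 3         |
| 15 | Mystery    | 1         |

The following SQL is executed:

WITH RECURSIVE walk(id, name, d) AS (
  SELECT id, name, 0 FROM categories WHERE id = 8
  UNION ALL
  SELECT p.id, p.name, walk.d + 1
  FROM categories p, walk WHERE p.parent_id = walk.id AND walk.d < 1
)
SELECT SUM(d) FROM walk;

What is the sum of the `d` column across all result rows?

Base: id=8 (Books) at d 0.
Iteration 1: rows with parent_id in {8} -> Fantasy (id 11, d 1).
Iteration 2: d < 1 fails for all current rows; recursion stops.
SUM(d) = 0 + 1 = 1.

1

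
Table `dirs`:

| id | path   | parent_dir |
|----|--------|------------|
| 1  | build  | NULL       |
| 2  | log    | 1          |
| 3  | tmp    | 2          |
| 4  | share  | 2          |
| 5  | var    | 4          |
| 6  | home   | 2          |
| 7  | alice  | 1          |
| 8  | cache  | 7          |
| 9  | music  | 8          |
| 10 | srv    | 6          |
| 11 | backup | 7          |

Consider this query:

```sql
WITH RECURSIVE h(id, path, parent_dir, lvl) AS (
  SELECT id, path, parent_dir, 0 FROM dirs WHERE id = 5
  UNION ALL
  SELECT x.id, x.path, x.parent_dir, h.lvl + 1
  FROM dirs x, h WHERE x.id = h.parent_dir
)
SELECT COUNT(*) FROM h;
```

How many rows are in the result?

Base: id=5 (var), parent_dir=4, lvl 0.
Iteration 1: join on id=4 -> share (id 4, parent_dir=2, lvl 1).
Iteration 2: join on id=2 -> log (id 2, parent_dir=1, lvl 2).
Iteration 3: join on id=1 -> build (id 1, parent_dir=NULL, lvl 3).
Iteration 4: parent_dir is NULL; no match; recursion stops.
Total rows emitted: 4.

4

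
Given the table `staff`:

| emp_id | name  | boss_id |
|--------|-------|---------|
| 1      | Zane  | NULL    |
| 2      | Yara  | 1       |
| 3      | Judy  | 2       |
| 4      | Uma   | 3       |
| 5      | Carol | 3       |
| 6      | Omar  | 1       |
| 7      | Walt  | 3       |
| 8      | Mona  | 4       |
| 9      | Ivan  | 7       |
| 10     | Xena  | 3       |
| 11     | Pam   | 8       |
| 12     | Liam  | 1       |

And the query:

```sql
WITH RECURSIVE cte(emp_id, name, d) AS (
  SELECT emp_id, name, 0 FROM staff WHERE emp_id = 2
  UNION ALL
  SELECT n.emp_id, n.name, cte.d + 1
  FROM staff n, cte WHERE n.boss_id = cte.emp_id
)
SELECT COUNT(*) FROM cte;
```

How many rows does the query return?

9

Base: emp_id=2 (Yara) at d 0.
Iteration 1: rows with boss_id in {2} -> Judy (id 3, d 1).
Iteration 2: rows with boss_id in {3} -> Uma (id 4, d 2), Carol (id 5, d 2), Walt (id 7, d 2), Xena (id 10, d 2).
Iteration 3: rows with boss_id in {4,5,7,10} -> Mona (id 8, d 3), Ivan (id 9, d 3).
Iteration 4: rows with boss_id in {8,9} -> Pam (id 11, d 4).
Iteration 5: no rows with boss_id in {11}; recursion stops.
Total rows emitted: 9.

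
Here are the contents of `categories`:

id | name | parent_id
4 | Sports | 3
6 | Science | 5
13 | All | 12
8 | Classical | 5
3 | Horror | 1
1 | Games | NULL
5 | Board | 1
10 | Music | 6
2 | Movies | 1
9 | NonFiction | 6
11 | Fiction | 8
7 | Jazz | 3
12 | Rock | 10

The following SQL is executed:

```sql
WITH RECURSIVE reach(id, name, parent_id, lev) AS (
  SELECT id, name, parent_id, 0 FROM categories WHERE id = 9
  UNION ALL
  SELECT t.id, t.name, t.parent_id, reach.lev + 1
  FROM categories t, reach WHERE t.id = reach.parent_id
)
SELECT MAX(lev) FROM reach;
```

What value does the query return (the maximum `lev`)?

3

Base: id=9 (NonFiction), parent_id=6, lev 0.
Iteration 1: join on id=6 -> Science (id 6, parent_id=5, lev 1).
Iteration 2: join on id=5 -> Board (id 5, parent_id=1, lev 2).
Iteration 3: join on id=1 -> Games (id 1, parent_id=NULL, lev 3).
Iteration 4: parent_id is NULL; no match; recursion stops.
lev values: 0, 1, 2, 3; the maximum is 3.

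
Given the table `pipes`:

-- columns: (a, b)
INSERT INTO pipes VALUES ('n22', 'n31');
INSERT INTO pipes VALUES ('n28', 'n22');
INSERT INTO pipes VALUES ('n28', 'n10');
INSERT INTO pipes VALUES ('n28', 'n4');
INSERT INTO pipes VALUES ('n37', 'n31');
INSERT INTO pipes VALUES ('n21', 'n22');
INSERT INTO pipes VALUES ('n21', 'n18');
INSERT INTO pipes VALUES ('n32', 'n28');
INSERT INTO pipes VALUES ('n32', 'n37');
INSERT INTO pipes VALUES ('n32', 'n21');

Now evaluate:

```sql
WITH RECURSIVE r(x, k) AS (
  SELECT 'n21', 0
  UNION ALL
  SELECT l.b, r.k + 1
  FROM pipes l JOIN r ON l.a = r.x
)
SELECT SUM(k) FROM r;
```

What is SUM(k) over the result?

4

Base: (n21, k=0).
Iteration 1: edges from {n21} -> (n18, k=1), (n22, k=1).
Iteration 2: edges from {n18,n22} -> (n31, k=2).
Iteration 3: no outgoing edges from {n31}; recursion stops.
SUM(k) = 0 + 1 + 1 + 2 = 4.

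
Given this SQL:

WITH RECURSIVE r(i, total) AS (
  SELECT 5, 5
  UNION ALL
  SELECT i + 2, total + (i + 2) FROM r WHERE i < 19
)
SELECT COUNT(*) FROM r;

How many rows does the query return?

Base: i=5, total=5.
Iteration 1: 5 < 19 holds -> i = 5 + 2 = 7, total = 5 + 7 = 12.
Iteration 2: 7 < 19 holds -> i = 7 + 2 = 9, total = 12 + 9 = 21.
Iteration 3: 9 < 19 holds -> i = 9 + 2 = 11, total = 21 + 11 = 32.
Iteration 4: 11 < 19 holds -> i = 11 + 2 = 13, total = 32 + 13 = 45.
Iteration 5: 13 < 19 holds -> i = 13 + 2 = 15, total = 45 + 15 = 60.
Iteration 6: 15 < 19 holds -> i = 15 + 2 = 17, total = 60 + 17 = 77.
Iteration 7: 17 < 19 holds -> i = 17 + 2 = 19, total = 77 + 19 = 96.
Iteration 8: 19 < 19 fails; recursion stops.
Total rows emitted: 8.

8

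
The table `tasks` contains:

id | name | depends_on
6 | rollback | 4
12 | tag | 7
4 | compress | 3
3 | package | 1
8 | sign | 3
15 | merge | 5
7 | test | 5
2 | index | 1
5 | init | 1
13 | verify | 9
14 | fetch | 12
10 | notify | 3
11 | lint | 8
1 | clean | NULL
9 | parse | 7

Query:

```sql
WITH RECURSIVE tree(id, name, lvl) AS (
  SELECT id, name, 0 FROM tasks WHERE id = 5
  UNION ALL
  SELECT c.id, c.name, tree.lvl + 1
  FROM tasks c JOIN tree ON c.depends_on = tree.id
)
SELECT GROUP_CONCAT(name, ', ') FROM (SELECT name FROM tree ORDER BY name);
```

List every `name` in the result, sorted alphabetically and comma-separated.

fetch, init, merge, parse, tag, test, verify

Base: id=5 (init) at lvl 0.
Iteration 1: rows with depends_on in {5} -> test (id 7, lvl 1), merge (id 15, lvl 1).
Iteration 2: rows with depends_on in {7,15} -> parse (id 9, lvl 2), tag (id 12, lvl 2).
Iteration 3: rows with depends_on in {9,12} -> verify (id 13, lvl 3), fetch (id 14, lvl 3).
Iteration 4: no rows with depends_on in {13,14}; recursion stops.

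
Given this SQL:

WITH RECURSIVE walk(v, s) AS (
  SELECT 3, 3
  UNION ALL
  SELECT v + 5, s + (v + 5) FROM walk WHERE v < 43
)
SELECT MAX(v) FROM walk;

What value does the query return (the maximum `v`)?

43

Base: v=3, s=3.
Iteration 1: 3 < 43 holds -> v = 3 + 5 = 8, s = 3 + 8 = 11.
Iteration 2: 8 < 43 holds -> v = 8 + 5 = 13, s = 11 + 13 = 24.
Iteration 3: 13 < 43 holds -> v = 13 + 5 = 18, s = 24 + 18 = 42.
Iteration 4: 18 < 43 holds -> v = 18 + 5 = 23, s = 42 + 23 = 65.
Iteration 5: 23 < 43 holds -> v = 23 + 5 = 28, s = 65 + 28 = 93.
Iteration 6: 28 < 43 holds -> v = 28 + 5 = 33, s = 93 + 33 = 126.
Iteration 7: 33 < 43 holds -> v = 33 + 5 = 38, s = 126 + 38 = 164.
Iteration 8: 38 < 43 holds -> v = 38 + 5 = 43, s = 164 + 43 = 207.
Iteration 9: 43 < 43 fails; recursion stops.
v values: 3, 8, 13, 18, 23, 28, 33, 38, 43; the maximum is 43.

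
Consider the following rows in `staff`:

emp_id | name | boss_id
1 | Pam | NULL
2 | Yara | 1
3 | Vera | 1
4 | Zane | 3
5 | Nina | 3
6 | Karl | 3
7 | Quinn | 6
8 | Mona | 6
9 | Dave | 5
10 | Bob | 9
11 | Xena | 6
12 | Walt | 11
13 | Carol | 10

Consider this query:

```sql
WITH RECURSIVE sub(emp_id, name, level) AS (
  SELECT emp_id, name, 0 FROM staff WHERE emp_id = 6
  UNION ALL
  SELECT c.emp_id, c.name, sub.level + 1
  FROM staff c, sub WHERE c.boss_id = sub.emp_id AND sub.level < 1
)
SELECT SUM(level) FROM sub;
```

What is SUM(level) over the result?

Base: emp_id=6 (Karl) at level 0.
Iteration 1: rows with boss_id in {6} -> Quinn (id 7, level 1), Mona (id 8, level 1), Xena (id 11, level 1).
Iteration 2: level < 1 fails for all current rows; recursion stops.
SUM(level) = 0 + 1 + 1 + 1 = 3.

3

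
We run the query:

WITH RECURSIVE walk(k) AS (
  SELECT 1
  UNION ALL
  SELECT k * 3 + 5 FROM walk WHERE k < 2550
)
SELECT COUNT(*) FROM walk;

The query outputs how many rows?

8

Base: k=1.
Iteration 1: 1 < 2550 holds -> k = 1 * 3 + 5 = 8.
Iteration 2: 8 < 2550 holds -> k = 8 * 3 + 5 = 29.
Iteration 3: 29 < 2550 holds -> k = 29 * 3 + 5 = 92.
Iteration 4: 92 < 2550 holds -> k = 92 * 3 + 5 = 281.
Iteration 5: 281 < 2550 holds -> k = 281 * 3 + 5 = 848.
Iteration 6: 848 < 2550 holds -> k = 848 * 3 + 5 = 2549.
Iteration 7: 2549 < 2550 holds -> k = 2549 * 3 + 5 = 7652.
Iteration 8: 7652 < 2550 fails; recursion stops.
Total rows emitted: 8.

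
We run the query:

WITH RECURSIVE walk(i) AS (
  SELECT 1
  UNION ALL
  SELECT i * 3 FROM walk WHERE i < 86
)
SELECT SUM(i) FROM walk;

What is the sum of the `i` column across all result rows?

364

Base: i=1.
Iteration 1: 1 < 86 holds -> i = 1 * 3 = 3.
Iteration 2: 3 < 86 holds -> i = 3 * 3 = 9.
Iteration 3: 9 < 86 holds -> i = 9 * 3 = 27.
Iteration 4: 27 < 86 holds -> i = 27 * 3 = 81.
Iteration 5: 81 < 86 holds -> i = 81 * 3 = 243.
Iteration 6: 243 < 86 fails; recursion stops.
SUM(i) = 1 + 3 + 9 + 27 + 81 + 243 = 364.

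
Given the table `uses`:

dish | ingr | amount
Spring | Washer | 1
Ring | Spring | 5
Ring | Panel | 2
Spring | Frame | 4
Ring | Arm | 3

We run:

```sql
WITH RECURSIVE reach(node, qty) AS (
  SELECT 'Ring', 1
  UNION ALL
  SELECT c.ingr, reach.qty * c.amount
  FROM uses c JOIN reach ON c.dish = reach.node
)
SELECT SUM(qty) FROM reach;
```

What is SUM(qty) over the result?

Base: (Ring, qty=1).
Iteration 1: components of {Ring} -> Arm = 1*3 = 3, Panel = 1*2 = 2, Spring = 1*5 = 5.
Iteration 2: components of {Arm,Panel,Spring} -> Frame = 5*4 = 20, Washer = 5*1 = 5.
Iteration 3: no further components; recursion stops.
SUM(qty) = 1 + 3 + 5 + 2 + 20 + 5 = 36.

36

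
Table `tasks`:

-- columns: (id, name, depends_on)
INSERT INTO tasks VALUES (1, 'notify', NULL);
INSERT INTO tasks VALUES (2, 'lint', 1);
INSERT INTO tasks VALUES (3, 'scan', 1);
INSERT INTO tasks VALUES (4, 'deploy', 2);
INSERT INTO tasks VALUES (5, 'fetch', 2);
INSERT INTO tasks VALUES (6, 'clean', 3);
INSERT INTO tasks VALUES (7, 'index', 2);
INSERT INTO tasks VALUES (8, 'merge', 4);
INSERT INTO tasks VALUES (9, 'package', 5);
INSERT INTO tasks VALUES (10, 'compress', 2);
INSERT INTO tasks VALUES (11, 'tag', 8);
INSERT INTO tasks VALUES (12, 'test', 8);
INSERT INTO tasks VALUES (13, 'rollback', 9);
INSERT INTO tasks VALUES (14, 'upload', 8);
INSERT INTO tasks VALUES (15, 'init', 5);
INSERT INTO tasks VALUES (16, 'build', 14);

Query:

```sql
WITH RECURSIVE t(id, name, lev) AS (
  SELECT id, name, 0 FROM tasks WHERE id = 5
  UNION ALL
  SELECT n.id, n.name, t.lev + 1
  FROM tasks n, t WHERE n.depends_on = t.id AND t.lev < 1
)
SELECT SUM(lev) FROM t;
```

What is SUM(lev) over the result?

2

Base: id=5 (fetch) at lev 0.
Iteration 1: rows with depends_on in {5} -> package (id 9, lev 1), init (id 15, lev 1).
Iteration 2: lev < 1 fails for all current rows; recursion stops.
SUM(lev) = 0 + 1 + 1 = 2.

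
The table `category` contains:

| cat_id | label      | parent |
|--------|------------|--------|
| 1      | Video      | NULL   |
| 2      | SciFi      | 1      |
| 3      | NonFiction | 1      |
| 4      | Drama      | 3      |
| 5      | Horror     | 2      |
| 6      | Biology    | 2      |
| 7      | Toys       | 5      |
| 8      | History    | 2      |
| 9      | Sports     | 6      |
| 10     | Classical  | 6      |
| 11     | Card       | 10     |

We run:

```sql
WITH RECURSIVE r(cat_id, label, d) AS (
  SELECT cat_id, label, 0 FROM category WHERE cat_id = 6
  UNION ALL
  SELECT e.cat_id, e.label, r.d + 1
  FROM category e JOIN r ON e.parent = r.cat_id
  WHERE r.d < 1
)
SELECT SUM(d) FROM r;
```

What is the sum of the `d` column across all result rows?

Base: cat_id=6 (Biology) at d 0.
Iteration 1: rows with parent in {6} -> Sports (id 9, d 1), Classical (id 10, d 1).
Iteration 2: d < 1 fails for all current rows; recursion stops.
SUM(d) = 0 + 1 + 1 = 2.

2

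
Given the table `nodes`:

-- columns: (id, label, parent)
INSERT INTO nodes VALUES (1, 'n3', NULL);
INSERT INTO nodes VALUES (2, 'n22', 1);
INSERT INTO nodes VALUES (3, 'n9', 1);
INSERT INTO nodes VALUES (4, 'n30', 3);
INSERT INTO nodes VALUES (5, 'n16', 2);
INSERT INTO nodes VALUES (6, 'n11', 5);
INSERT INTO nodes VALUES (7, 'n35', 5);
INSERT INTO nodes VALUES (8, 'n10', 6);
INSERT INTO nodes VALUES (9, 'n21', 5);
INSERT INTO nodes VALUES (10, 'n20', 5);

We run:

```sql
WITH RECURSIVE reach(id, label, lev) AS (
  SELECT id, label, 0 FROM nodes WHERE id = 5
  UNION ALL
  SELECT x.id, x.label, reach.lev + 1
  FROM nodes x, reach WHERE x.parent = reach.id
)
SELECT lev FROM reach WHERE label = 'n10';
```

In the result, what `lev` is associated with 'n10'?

Base: id=5 (n16) at lev 0.
Iteration 1: rows with parent in {5} -> n11 (id 6, lev 1), n35 (id 7, lev 1), n21 (id 9, lev 1), n20 (id 10, lev 1).
Iteration 2: rows with parent in {6,7,9,10} -> n10 (id 8, lev 2).
Iteration 3: no rows with parent in {8}; recursion stops.

2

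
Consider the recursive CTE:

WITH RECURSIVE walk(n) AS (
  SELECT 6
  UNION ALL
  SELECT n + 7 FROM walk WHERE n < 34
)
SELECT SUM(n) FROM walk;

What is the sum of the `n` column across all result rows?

Base: n=6.
Iteration 1: 6 < 34 holds -> n = 6 + 7 = 13.
Iteration 2: 13 < 34 holds -> n = 13 + 7 = 20.
Iteration 3: 20 < 34 holds -> n = 20 + 7 = 27.
Iteration 4: 27 < 34 holds -> n = 27 + 7 = 34.
Iteration 5: 34 < 34 fails; recursion stops.
SUM(n) = 6 + 13 + 20 + 27 + 34 = 100.

100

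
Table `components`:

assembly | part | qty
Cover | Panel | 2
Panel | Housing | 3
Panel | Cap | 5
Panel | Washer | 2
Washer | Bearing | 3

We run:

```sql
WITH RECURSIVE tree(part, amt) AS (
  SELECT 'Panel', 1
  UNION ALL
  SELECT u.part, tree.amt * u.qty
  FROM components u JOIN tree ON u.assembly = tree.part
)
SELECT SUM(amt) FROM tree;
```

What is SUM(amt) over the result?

17

Base: (Panel, amt=1).
Iteration 1: components of {Panel} -> Cap = 1*5 = 5, Housing = 1*3 = 3, Washer = 1*2 = 2.
Iteration 2: components of {Cap,Housing,Washer} -> Bearing = 2*3 = 6.
Iteration 3: no further components; recursion stops.
SUM(amt) = 1 + 3 + 5 + 2 + 6 = 17.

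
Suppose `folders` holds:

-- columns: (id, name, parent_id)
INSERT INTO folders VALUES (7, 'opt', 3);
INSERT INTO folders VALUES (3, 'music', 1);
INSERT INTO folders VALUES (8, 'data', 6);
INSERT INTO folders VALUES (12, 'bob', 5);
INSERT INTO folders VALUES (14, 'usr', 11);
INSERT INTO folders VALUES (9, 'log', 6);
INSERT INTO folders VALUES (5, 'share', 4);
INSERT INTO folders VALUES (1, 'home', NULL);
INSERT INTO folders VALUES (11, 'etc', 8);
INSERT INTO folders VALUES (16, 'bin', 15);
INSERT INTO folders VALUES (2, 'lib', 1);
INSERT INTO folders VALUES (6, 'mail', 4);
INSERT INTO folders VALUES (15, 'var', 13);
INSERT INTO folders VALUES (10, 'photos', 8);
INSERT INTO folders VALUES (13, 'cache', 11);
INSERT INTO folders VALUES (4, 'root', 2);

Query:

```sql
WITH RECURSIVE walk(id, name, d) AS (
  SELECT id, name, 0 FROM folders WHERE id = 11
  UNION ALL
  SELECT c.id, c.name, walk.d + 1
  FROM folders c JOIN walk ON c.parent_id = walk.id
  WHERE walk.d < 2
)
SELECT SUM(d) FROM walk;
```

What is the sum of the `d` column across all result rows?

Base: id=11 (etc) at d 0.
Iteration 1: rows with parent_id in {11} -> cache (id 13, d 1), usr (id 14, d 1).
Iteration 2: rows with parent_id in {13,14} -> var (id 15, d 2).
Iteration 3: d < 2 fails for all current rows; recursion stops.
SUM(d) = 0 + 1 + 1 + 2 = 4.

4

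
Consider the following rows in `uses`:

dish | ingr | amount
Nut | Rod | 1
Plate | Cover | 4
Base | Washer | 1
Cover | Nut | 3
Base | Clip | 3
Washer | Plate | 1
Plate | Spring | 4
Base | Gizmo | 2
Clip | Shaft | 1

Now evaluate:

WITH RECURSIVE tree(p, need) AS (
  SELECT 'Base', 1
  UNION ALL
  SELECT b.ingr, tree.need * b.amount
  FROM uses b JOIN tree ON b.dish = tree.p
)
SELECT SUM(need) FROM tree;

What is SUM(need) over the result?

43

Base: (Base, need=1).
Iteration 1: components of {Base} -> Clip = 1*3 = 3, Gizmo = 1*2 = 2, Washer = 1*1 = 1.
Iteration 2: components of {Clip,Gizmo,Washer} -> Plate = 1*1 = 1, Shaft = 3*1 = 3.
Iteration 3: components of {Plate,Shaft} -> Cover = 1*4 = 4, Spring = 1*4 = 4.
Iteration 4: components of {Cover,Spring} -> Nut = 4*3 = 12.
Iteration 5: components of {Nut} -> Rod = 12*1 = 12.
Iteration 6: no further components; recursion stops.
SUM(need) = 1 + 3 + 2 + 1 + 3 + 1 + 4 + 4 + 12 + 12 = 43.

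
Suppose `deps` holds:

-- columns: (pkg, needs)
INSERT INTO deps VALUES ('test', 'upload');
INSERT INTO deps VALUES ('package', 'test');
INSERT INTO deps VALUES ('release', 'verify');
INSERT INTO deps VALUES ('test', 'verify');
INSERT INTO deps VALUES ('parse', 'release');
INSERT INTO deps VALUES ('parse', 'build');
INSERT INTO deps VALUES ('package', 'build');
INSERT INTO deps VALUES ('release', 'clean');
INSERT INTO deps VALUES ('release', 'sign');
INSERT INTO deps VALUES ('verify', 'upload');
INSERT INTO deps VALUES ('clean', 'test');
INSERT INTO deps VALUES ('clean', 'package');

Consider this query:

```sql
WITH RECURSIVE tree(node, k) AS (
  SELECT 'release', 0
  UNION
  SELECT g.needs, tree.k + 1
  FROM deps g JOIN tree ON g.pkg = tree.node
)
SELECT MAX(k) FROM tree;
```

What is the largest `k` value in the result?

Base: (release, k=0).
Iteration 1: edges from {release} -> (clean, k=1), (sign, k=1), (verify, k=1).
Iteration 2: edges from {clean,sign,verify} -> (package, k=2), (test, k=2), (upload, k=2).
Iteration 3: edges from {package,test,upload} -> (build, k=3), (test, k=3), (upload, k=3), (verify, k=3).
Iteration 4: edges from {build,test,upload,verify} -> (upload, k=4), (verify, k=4). [UNION drops 1 duplicate row(s)]
Iteration 5: edges from {upload,verify} -> (upload, k=5).
Iteration 6: no outgoing edges from {upload}; recursion stops.
k values: 0, 1, 1, 1, 2, 2, 2, 3, 3, 3, 3, 4, 4, 5; the maximum is 5.

5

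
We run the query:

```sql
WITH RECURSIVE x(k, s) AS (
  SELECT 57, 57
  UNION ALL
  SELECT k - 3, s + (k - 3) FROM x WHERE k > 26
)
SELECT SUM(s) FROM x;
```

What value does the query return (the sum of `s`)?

3588

Base: k=57, s=57.
Iteration 1: 57 > 26 holds -> k = 57 - 3 = 54, s = 57 + 54 = 111.
Iteration 2: 54 > 26 holds -> k = 54 - 3 = 51, s = 111 + 51 = 162.
Iteration 3: 51 > 26 holds -> k = 51 - 3 = 48, s = 162 + 48 = 210.
Iteration 4: 48 > 26 holds -> k = 48 - 3 = 45, s = 210 + 45 = 255.
Iteration 5: 45 > 26 holds -> k = 45 - 3 = 42, s = 255 + 42 = 297.
Iteration 6: 42 > 26 holds -> k = 42 - 3 = 39, s = 297 + 39 = 336.
Iteration 7: 39 > 26 holds -> k = 39 - 3 = 36, s = 336 + 36 = 372.
Iteration 8: 36 > 26 holds -> k = 36 - 3 = 33, s = 372 + 33 = 405.
Iteration 9: 33 > 26 holds -> k = 33 - 3 = 30, s = 405 + 30 = 435.
Iteration 10: 30 > 26 holds -> k = 30 - 3 = 27, s = 435 + 27 = 462.
Iteration 11: 27 > 26 holds -> k = 27 - 3 = 24, s = 462 + 24 = 486.
Iteration 12: 24 > 26 fails; recursion stops.
SUM(s) = 57 + 111 + 162 + 210 + 255 + 297 + 336 + 372 + 405 + 435 + 462 + 486 = 3588.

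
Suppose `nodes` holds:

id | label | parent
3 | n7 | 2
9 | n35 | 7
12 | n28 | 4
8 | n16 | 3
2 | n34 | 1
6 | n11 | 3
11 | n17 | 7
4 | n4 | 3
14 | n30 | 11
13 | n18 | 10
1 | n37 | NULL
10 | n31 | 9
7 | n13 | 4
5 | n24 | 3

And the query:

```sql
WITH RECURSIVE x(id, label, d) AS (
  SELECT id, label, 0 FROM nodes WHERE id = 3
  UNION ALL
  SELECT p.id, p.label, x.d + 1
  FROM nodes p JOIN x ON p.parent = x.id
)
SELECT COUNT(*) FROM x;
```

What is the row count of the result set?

12

Base: id=3 (n7) at d 0.
Iteration 1: rows with parent in {3} -> n4 (id 4, d 1), n24 (id 5, d 1), n11 (id 6, d 1), n16 (id 8, d 1).
Iteration 2: rows with parent in {4,5,6,8} -> n13 (id 7, d 2), n28 (id 12, d 2).
Iteration 3: rows with parent in {7,12} -> n35 (id 9, d 3), n17 (id 11, d 3).
Iteration 4: rows with parent in {9,11} -> n31 (id 10, d 4), n30 (id 14, d 4).
Iteration 5: rows with parent in {10,14} -> n18 (id 13, d 5).
Iteration 6: no rows with parent in {13}; recursion stops.
Total rows emitted: 12.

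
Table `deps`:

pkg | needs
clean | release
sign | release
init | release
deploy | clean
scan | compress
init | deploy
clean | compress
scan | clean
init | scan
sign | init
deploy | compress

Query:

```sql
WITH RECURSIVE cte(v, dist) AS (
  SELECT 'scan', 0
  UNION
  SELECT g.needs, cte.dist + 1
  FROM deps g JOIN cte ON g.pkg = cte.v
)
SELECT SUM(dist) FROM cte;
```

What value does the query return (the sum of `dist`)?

Base: (scan, dist=0).
Iteration 1: edges from {scan} -> (clean, dist=1), (compress, dist=1).
Iteration 2: edges from {clean,compress} -> (compress, dist=2), (release, dist=2).
Iteration 3: no outgoing edges from {compress,release}; recursion stops.
SUM(dist) = 0 + 1 + 1 + 2 + 2 = 6.

6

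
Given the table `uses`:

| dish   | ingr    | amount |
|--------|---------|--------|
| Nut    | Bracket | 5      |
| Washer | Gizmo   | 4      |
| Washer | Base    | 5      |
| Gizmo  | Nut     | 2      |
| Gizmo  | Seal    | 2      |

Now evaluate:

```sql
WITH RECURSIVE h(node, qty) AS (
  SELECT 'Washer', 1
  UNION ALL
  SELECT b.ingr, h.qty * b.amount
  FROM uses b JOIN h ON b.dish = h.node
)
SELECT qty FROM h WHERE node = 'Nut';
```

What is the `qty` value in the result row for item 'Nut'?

Base: (Washer, qty=1).
Iteration 1: components of {Washer} -> Base = 1*5 = 5, Gizmo = 1*4 = 4.
Iteration 2: components of {Base,Gizmo} -> Nut = 4*2 = 8, Seal = 4*2 = 8.
Iteration 3: components of {Nut,Seal} -> Bracket = 8*5 = 40.
Iteration 4: no further components; recursion stops.

8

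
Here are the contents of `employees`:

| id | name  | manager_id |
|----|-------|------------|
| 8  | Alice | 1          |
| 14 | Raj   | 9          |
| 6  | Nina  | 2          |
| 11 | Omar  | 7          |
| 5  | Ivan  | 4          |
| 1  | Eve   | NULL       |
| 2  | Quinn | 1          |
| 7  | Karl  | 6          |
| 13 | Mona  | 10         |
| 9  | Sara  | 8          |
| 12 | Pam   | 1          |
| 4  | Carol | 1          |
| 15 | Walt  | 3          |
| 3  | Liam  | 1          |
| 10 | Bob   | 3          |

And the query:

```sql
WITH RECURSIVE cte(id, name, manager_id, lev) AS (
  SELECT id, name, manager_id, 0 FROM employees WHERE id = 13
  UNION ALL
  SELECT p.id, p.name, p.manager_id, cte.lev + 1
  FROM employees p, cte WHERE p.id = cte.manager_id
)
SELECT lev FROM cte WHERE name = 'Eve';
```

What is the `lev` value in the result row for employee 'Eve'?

3

Base: id=13 (Mona), manager_id=10, lev 0.
Iteration 1: join on id=10 -> Bob (id 10, manager_id=3, lev 1).
Iteration 2: join on id=3 -> Liam (id 3, manager_id=1, lev 2).
Iteration 3: join on id=1 -> Eve (id 1, manager_id=NULL, lev 3).
Iteration 4: manager_id is NULL; no match; recursion stops.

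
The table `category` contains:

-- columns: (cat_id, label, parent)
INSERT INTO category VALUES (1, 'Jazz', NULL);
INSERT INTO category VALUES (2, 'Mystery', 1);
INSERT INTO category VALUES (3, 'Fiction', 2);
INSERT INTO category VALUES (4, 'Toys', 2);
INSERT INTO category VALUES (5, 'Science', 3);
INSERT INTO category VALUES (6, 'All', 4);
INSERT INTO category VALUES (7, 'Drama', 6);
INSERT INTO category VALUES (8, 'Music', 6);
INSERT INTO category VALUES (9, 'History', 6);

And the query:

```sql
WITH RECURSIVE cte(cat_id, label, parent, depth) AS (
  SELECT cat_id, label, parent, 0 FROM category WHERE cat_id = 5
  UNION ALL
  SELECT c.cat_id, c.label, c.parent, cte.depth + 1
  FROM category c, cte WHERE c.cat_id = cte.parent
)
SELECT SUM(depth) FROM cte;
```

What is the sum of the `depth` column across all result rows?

6

Base: cat_id=5 (Science), parent=3, depth 0.
Iteration 1: join on cat_id=3 -> Fiction (id 3, parent=2, depth 1).
Iteration 2: join on cat_id=2 -> Mystery (id 2, parent=1, depth 2).
Iteration 3: join on cat_id=1 -> Jazz (id 1, parent=NULL, depth 3).
Iteration 4: parent is NULL; no match; recursion stops.
SUM(depth) = 0 + 1 + 2 + 3 = 6.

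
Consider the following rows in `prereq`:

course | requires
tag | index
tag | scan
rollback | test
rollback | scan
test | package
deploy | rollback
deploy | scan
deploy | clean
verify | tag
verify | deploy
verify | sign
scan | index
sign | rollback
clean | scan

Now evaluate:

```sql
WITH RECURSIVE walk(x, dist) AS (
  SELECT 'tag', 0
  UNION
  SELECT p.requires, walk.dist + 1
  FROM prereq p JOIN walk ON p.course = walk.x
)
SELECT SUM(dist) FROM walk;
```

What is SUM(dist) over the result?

Base: (tag, dist=0).
Iteration 1: edges from {tag} -> (index, dist=1), (scan, dist=1).
Iteration 2: edges from {index,scan} -> (index, dist=2).
Iteration 3: no outgoing edges from {index}; recursion stops.
SUM(dist) = 0 + 1 + 1 + 2 = 4.

4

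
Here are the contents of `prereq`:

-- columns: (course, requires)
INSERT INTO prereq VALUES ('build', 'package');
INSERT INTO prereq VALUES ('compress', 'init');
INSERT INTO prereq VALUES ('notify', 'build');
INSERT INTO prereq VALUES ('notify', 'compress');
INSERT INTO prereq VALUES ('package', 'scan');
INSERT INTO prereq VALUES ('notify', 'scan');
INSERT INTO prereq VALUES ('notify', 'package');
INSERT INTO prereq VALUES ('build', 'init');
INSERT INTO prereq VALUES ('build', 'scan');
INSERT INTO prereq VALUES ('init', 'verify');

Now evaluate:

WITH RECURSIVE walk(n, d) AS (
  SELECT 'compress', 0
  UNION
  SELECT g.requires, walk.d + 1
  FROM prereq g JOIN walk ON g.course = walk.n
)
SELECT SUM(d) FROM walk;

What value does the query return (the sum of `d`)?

3

Base: (compress, d=0).
Iteration 1: edges from {compress} -> (init, d=1).
Iteration 2: edges from {init} -> (verify, d=2).
Iteration 3: no outgoing edges from {verify}; recursion stops.
SUM(d) = 0 + 1 + 2 = 3.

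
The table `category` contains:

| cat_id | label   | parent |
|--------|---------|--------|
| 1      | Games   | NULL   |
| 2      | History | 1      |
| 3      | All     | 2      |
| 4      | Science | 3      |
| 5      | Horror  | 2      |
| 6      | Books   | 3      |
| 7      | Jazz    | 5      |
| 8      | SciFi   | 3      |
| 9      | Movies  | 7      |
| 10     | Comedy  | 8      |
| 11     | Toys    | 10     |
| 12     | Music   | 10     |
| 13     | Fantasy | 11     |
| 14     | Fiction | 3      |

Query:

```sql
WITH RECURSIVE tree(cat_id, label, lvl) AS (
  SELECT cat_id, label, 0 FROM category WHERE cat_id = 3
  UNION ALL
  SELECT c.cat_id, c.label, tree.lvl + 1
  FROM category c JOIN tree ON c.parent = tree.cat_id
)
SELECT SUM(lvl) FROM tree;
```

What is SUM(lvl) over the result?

Base: cat_id=3 (All) at lvl 0.
Iteration 1: rows with parent in {3} -> Science (id 4, lvl 1), Books (id 6, lvl 1), SciFi (id 8, lvl 1), Fiction (id 14, lvl 1).
Iteration 2: rows with parent in {4,6,8,14} -> Comedy (id 10, lvl 2).
Iteration 3: rows with parent in {10} -> Toys (id 11, lvl 3), Music (id 12, lvl 3).
Iteration 4: rows with parent in {11,12} -> Fantasy (id 13, lvl 4).
Iteration 5: no rows with parent in {13}; recursion stops.
SUM(lvl) = 0 + 1 + 1 + 1 + 1 + 2 + 3 + 3 + 4 = 16.

16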